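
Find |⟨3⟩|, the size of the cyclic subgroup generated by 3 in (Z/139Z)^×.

The order of 3 must divide φ(139) = 139 − 1 = 138 = 2 · 3 · 23.
Divisors of 138: 1, 2, 3, 6, 23, 46, 69, 138.
Check 3^d mod 139 for each divisor in increasing order:
3^1 ≡ 3
3^2 ≡ 9
3^3 ≡ 27
3^6 ≡ 34
3^23 ≡ 43
3^46 ≡ 42
3^69 ≡ 138
3^138 ≡ 1
Hence ord(3) = 138.

138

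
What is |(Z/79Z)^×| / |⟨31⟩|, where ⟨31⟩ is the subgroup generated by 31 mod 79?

Since 31 ∈ (Z/79Z)^×, its order divides φ(79) = 79 − 1 = 78 = 2 · 3 · 13.
Divisors of 78: 1, 2, 3, 6, 13, 26, 39, 78.
Evaluate successive powers at the divisors of 78:
31^1 ≡ 31
31^2 ≡ 13
31^3 ≡ 8
31^6 ≡ 64
31^13 ≡ 23
31^26 ≡ 55
31^39 ≡ 1
So ord_79(31) = 39, hence |⟨31⟩| = 39.
The index is φ(79) / ord(31) = 78 / 39 = 2.

2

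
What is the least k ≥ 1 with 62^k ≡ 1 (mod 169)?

78

The order of 62 must divide φ(169) = φ(13^2) = 13·(13−1) = 156 = 2^2 · 3 · 13.
Divisors of 156: 1, 2, 3, 4, 6, 12, 13, 26, 39, 52, 78, 156.
Test each divisor d:
62^1 ≡ 62 (mod 169)
62^2 ≡ 126 (mod 169)
62^3 ≡ 38 (mod 169)
62^4 ≡ 159 (mod 169)
62^6 ≡ 92 (mod 169)
62^12 ≡ 14 (mod 169)
62^13 ≡ 23 (mod 169)
62^26 ≡ 22 (mod 169)
62^39 ≡ 168 (mod 169)
62^52 ≡ 146 (mod 169)
62^78 ≡ 1 (mod 169) ✓
The smallest such exponent is 78, so the order of 62 is 78.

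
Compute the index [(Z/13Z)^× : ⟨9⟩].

4

Since 9 ∈ (Z/13Z)^×, its order divides φ(13) = 13 − 1 = 12 = 2^2 · 3.
Divisors of 12: 1, 2, 3, 4, 6, 12.
Evaluate successive powers at the divisors of 12:
9^1 ≡ 9 (mod 13)
9^2 ≡ 3 (mod 13)
9^3 ≡ 1 (mod 13) ✓
So ord_13(9) = 3, hence |⟨9⟩| = 3.
The index is φ(13) / ord(9) = 12 / 3 = 4.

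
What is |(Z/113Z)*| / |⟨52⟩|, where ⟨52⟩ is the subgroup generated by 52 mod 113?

2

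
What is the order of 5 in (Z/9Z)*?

6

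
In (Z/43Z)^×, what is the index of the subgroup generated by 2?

3

ord(2) | φ(43) = 43 − 1 = 42 = 2 · 3 · 7.
Divisors of 42: 1, 2, 3, 6, 7, 14, 21, 42.
Compute 2^d (mod 43) for the divisors d until we hit 1:
2^1 ≡ 2 (mod 43)
2^2 ≡ 4 (mod 43)
2^3 ≡ 8 (mod 43)
2^6 ≡ 21 (mod 43)
2^7 ≡ 42 (mod 43)
2^14 ≡ 1 (mod 43) ✓
Thus |⟨2⟩| = ord(2) = 14.
Index = |(Z/43Z)^×| / |⟨2⟩| = 42 / 14 = 3.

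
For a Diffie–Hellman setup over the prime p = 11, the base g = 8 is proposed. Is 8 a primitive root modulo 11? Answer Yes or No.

φ(11) = 11 − 1 = 10 = 2 · 5.
It suffices to check that the order of 8 is not a proper divisor of 10: compute 8^(10/q) for q ∈ {2, 5}.
8^5 ≡ 10 (mod 11)  [q = 2: ≢ 1 ✓]
8^2 ≡ 9 (mod 11)  [q = 5: ≢ 1 ✓]
Every test exponent gives a nontrivial residue, hence 8 generates the full group.

Yes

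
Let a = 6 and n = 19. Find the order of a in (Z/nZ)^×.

By Lagrange's theorem, ord_19(6) divides φ(19) = 19 − 1 = 18 = 2 · 3^2.
Divisors of 18: 1, 2, 3, 6, 9, 18.
Check 6^d mod 19 for each divisor in increasing order:
6^1 ≡ 6
6^2 ≡ 17
6^3 ≡ 7
6^6 ≡ 11
6^9 ≡ 1
So ord_19(6) = 9.

9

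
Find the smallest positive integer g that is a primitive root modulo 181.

2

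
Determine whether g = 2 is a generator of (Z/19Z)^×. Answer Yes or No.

Yes

φ(19) = 19 − 1 = 18 = 2 · 3^2.
Test 2^(18/q) mod 19 for each prime factor q of 18:
2^9 ≡ 18 (mod 19)  [q = 2: ≢ 1 ✓]
2^6 ≡ 7 (mod 19)  [q = 3: ≢ 1 ✓]
None equal 1, so ord_19(2) = 18: 2 is a primitive root.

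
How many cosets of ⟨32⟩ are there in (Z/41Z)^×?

10

ord(32) | φ(41) = 41 − 1 = 40 = 2^3 · 5.
Divisors of 40: 1, 2, 4, 5, 8, 10, 20, 40.
Check 32^d mod 41 for each divisor in increasing order:
32^1 ≡ 32 (mod 41)
32^2 ≡ 40 (mod 41)
32^4 ≡ 1 (mod 41) ✓
Thus |⟨32⟩| = ord(32) = 4.
Index = |(Z/41Z)^×| / |⟨32⟩| = 40 / 4 = 10.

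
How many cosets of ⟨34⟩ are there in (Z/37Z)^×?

By Lagrange's theorem, ord_37(34) divides φ(37) = 37 − 1 = 36 = 2^2 · 3^2.
Divisors of 36: 1, 2, 3, 4, 6, 9, 12, 18, 36.
Evaluate successive powers at the divisors of 36:
34^1 ≡ 34 (mod 37)
34^2 ≡ 9 (mod 37)
34^3 ≡ 10 (mod 37)
34^4 ≡ 7 (mod 37)
34^6 ≡ 26 (mod 37)
34^9 ≡ 1 (mod 37) ✓
Thus |⟨34⟩| = ord(34) = 9.
Index = |(Z/37Z)^×| / |⟨34⟩| = 36 / 9 = 4.

4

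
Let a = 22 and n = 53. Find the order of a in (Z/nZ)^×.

The order of 22 must divide φ(53) = 53 − 1 = 52 = 2^2 · 13.
Divisors of 52: 1, 2, 4, 13, 26, 52.
Test each divisor d:
22^1 ≡ 22 (mod 53)
22^2 ≡ 7 (mod 53)
22^4 ≡ 49 (mod 53)
22^13 ≡ 23 (mod 53)
22^26 ≡ 52 (mod 53)
22^52 ≡ 1 (mod 53) ✓
The smallest such exponent is 52, so the order of 22 is 52.

52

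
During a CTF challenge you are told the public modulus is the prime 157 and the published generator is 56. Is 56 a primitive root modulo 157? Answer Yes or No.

No

φ(157) = 157 − 1 = 156 = 2^2 · 3 · 13.
It suffices to check that the order of 56 is not a proper divisor of 156: compute 56^(156/q) for q ∈ {2, 3, 13}.
56^78 ≡ 1 (mod 157)  [q = 2: ≡ 1 ✗]
56^52 ≡ 1 (mod 157)  [q = 3: ≡ 1 ✗]
56^12 ≡ 14 (mod 157)  [q = 13: ≢ 1 ✓]
The check at q = 2 fails, so 56 generates a proper subgroup.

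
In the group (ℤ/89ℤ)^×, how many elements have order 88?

40

φ(89) = 89 − 1 = 88 = 2^3 · 11.
In a cyclic group of order 88, there are φ(d) elements of order d for each divisor d of 88, and zero for non-divisors.
88 = 2^3 · 11 divides 88, and φ(88) = 40.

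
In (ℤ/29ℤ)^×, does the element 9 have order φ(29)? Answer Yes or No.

No

φ(29) = 29 − 1 = 28 = 2^2 · 7.
An element g generates (Z/29Z)^× iff g^(28/q) ≢ 1 (mod 29) for each prime q ∈ {2, 7}.
9^14 ≡ 1 (mod 29)  [q = 2: ≡ 1 ✗]
9^4 ≡ 7 (mod 29)  [q = 7: ≢ 1 ✓]
9^14 ≡ 1 shows ord(9) | 14, strictly less than φ(29); not a primitive root.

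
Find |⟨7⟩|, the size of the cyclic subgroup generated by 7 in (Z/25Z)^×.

ord(7) | φ(25) = φ(5^2) = 5·(5−1) = 20 = 2^2 · 5.
Divisors of 20: 1, 2, 4, 5, 10, 20.
Evaluate successive powers at the divisors of 20:
7^1 ≡ 7
7^2 ≡ 24
7^4 ≡ 1
Therefore the multiplicative order of 7 modulo 25 is 4.

4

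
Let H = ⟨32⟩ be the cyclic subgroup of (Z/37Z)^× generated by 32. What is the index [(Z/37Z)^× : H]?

1

By Lagrange's theorem, ord_37(32) divides φ(37) = 37 − 1 = 36 = 2^2 · 3^2.
Divisors of 36: 1, 2, 3, 4, 6, 9, 12, 18, 36.
Check 32^d mod 37 for each divisor in increasing order:
32^1 ≡ 32
32^2 ≡ 25
32^3 ≡ 23
32^4 ≡ 33
32^6 ≡ 11
32^9 ≡ 31
32^12 ≡ 10
32^18 ≡ 36
32^36 ≡ 1
So ord_37(32) = 36, hence |⟨32⟩| = 36.
The index is φ(37) / ord(32) = 36 / 36 = 1.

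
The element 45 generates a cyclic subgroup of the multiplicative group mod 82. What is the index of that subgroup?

4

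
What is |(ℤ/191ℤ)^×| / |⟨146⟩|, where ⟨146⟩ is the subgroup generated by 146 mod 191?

Since 146 ∈ (Z/191Z)^×, its order divides φ(191) = 191 − 1 = 190 = 2 · 5 · 19.
Divisors of 190: 1, 2, 5, 10, 19, 38, 95, 190.
Check 146^d mod 191 for each divisor in increasing order:
146^1 ≡ 146
146^2 ≡ 115
146^5 ≡ 31
146^10 ≡ 6
146^19 ≡ 152
146^38 ≡ 184
146^95 ≡ 190
146^190 ≡ 1
So ord_191(146) = 190, hence |⟨146⟩| = 190.
[(Z/191Z)^× : ⟨146⟩] = 190/190 = 1.

1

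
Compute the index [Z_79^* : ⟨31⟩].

Since 31 ∈ (Z/79Z)^×, its order divides φ(79) = 79 − 1 = 78 = 2 · 3 · 13.
Divisors of 78: 1, 2, 3, 6, 13, 26, 39, 78.
Evaluate successive powers at the divisors of 78:
31^1 ≡ 31
31^2 ≡ 13
31^3 ≡ 8
31^6 ≡ 64
31^13 ≡ 23
31^26 ≡ 55
31^39 ≡ 1
Thus |⟨31⟩| = ord(31) = 39.
[(Z/79Z)^× : ⟨31⟩] = 78/39 = 2.

2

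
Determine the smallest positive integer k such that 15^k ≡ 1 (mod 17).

8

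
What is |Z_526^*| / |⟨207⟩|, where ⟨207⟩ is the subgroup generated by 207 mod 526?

2

Since 207 ∈ (Z/526Z)^×, its order divides φ(526) = φ(2)·φ(263) = 1·262 = 262 = 2 · 131.
Divisors of 262: 1, 2, 131, 262.
Test each divisor d:
207^1 ≡ 207 (mod 526)
207^2 ≡ 243 (mod 526)
207^131 ≡ 1 (mod 526) ✓
So ord_526(207) = 131, hence |⟨207⟩| = 131.
The index is φ(526) / ord(207) = 262 / 131 = 2.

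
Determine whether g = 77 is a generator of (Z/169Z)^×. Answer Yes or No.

No

φ(169) = φ(13^2) = 13·(13−1) = 156 = 2^2 · 3 · 13.
Test 77^(156/q) mod 169 for each prime factor q of 156:
77^78 ≡ 1 (mod 169)  [q = 2: ≡ 1 ✗]
77^52 ≡ 1 (mod 169)  [q = 3: ≡ 1 ✗]
77^12 ≡ 79 (mod 169)  [q = 13: ≢ 1 ✓]
77^78 ≡ 1 shows ord(77) | 78, strictly less than φ(169); not a primitive root.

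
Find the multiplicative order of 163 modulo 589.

15

The order of 163 must divide φ(589) = φ(19·31) = (19−1)·(31−1) = 18·30 = 540 = 2^2 · 3^3 · 5.
Divisors of 540: 1, 2, 3, 4, 5, 6, 9, 10, 12, 15, 18, 20, 27, 30, 36, 45, 54, 60, 90, 108, 135, 180, 270, 540.
Compute 163^d (mod 589) for the divisors d until we hit 1:
163^1 ≡ 163
163^2 ≡ 64
163^3 ≡ 419
163^4 ≡ 562
163^5 ≡ 311
163^6 ≡ 39
163^9 ≡ 438
163^10 ≡ 125
163^12 ≡ 343
163^15 ≡ 1
So ord_589(163) = 15.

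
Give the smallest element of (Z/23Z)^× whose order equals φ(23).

5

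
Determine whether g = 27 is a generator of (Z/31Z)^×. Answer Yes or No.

φ(31) = 31 − 1 = 30 = 2 · 3 · 5.
It suffices to check that the order of 27 is not a proper divisor of 30: compute 27^(30/q) for q ∈ {2, 3, 5}.
27^15 ≡ 30 (mod 31)  [q = 2: ≢ 1 ✓]
27^10 ≡ 1 (mod 31)  [q = 3: ≡ 1 ✗]
27^6 ≡ 4 (mod 31)  [q = 5: ≢ 1 ✓]
Since 27^10 ≡ 1, the order of 27 divides 10 < 30, so 27 is not a primitive root.

No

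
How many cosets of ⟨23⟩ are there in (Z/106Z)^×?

Since 23 ∈ (Z/106Z)^×, its order divides φ(106) = φ(2)·φ(53) = 1·52 = 52 = 2^2 · 13.
Divisors of 52: 1, 2, 4, 13, 26, 52.
Compute 23^d (mod 106) for the divisors d until we hit 1:
23^1 ≡ 23 (mod 106)
23^2 ≡ 105 (mod 106)
23^4 ≡ 1 (mod 106) ✓
Thus |⟨23⟩| = ord(23) = 4.
Index = |(Z/106Z)^×| / |⟨23⟩| = 52 / 4 = 13.

13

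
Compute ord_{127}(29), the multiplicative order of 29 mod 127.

126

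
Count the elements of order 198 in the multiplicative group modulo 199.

φ(199) = 199 − 1 = 198 = 2 · 3^2 · 11.
(Z/199Z)^× is cyclic (|G| = 198); a cyclic group of order m has exactly φ(d) elements of each order d | m, and none otherwise.
198 = 2 · 3^2 · 11 divides 198, and φ(198) = 60.

60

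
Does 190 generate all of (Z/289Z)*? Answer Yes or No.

Yes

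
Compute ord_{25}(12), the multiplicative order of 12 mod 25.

20

By Lagrange's theorem, ord_25(12) divides φ(25) = φ(5^2) = 5·(5−1) = 20 = 2^2 · 5.
Divisors of 20: 1, 2, 4, 5, 10, 20.
Test each divisor d:
12^1 ≡ 12 (mod 25)
12^2 ≡ 19 (mod 25)
12^4 ≡ 11 (mod 25)
12^5 ≡ 7 (mod 25)
12^10 ≡ 24 (mod 25)
12^20 ≡ 1 (mod 25) ✓
So ord_25(12) = 20.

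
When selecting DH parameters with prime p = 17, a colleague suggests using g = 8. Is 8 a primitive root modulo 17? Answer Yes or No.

φ(17) = 17 − 1 = 16 = 2^4.
It suffices to check that the order of 8 is not a proper divisor of 16: compute 8^(16/q) for q ∈ {2}.
8^8 ≡ 1 (mod 17)  [q = 2: ≡ 1 ✗]
Since 8^8 ≡ 1, the order of 8 divides 8 < 16, so 8 is not a primitive root.

No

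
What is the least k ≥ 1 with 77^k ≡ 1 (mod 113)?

56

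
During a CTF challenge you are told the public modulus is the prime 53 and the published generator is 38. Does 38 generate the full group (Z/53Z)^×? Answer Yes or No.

No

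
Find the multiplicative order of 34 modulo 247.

36

By Lagrange's theorem, ord_247(34) divides φ(247) = φ(13·19) = (13−1)·(19−1) = 12·18 = 216 = 2^3 · 3^3.
Divisors of 216: 1, 2, 3, 4, 6, 8, 9, 12, 18, 24, 27, 36, 54, 72, 108, 216.
Test each divisor d:
34^1 ≡ 34 (mod 247)
34^2 ≡ 168 (mod 247)
34^3 ≡ 31 (mod 247)
34^4 ≡ 66 (mod 247)
34^6 ≡ 220 (mod 247)
34^8 ≡ 157 (mod 247)
34^9 ≡ 151 (mod 247)
34^12 ≡ 235 (mod 247)
34^18 ≡ 77 (mod 247)
34^24 ≡ 144 (mod 247)
34^27 ≡ 18 (mod 247)
34^36 ≡ 1 (mod 247) ✓
Therefore the multiplicative order of 34 modulo 247 is 36.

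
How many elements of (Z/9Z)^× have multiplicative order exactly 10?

0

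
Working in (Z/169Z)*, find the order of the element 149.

156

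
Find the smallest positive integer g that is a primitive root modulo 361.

2

φ(361) = φ(19^2) = 19·(19−1) = 342 = 2 · 3^2 · 19.
g is a primitive root iff g^(342/q) ≢ 1 (mod 361) for each prime q ∈ {2, 3, 19}.
g = 2: 2^171 ≡ 360; 2^114 ≡ 292; 2^18 ≡ 58 — none is 1, so 2 is a primitive root.
The smallest primitive root modulo 361 is 2.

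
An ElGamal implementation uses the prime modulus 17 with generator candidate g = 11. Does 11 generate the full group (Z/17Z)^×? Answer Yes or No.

Yes

φ(17) = 17 − 1 = 16 = 2^4.
11 is a primitive root mod 17 iff 11^(φ(17)/q) ≢ 1 for every prime q | φ(17), i.e. q ∈ {2}.
11^8 ≡ 16 (mod 17)  [q = 2: ≢ 1 ✓]
All checks pass, so 11 has order 16 and is a primitive root modulo 17.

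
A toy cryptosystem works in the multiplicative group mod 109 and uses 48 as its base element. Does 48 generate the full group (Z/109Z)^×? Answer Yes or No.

No

φ(109) = 109 − 1 = 108 = 2^2 · 3^3.
It suffices to check that the order of 48 is not a proper divisor of 108: compute 48^(108/q) for q ∈ {2, 3}.
48^54 ≡ 1 (mod 109)  [q = 2: ≡ 1 ✗]
48^36 ≡ 63 (mod 109)  [q = 3: ≢ 1 ✓]
Since 48^54 ≡ 1, the order of 48 divides 54 < 108, so 48 is not a primitive root.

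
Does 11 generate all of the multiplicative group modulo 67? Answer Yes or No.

φ(67) = 67 − 1 = 66 = 2 · 3 · 11.
It suffices to check that the order of 11 is not a proper divisor of 66: compute 11^(66/q) for q ∈ {2, 3, 11}.
11^33 ≡ 66 (mod 67)  [q = 2: ≢ 1 ✓]
11^22 ≡ 29 (mod 67)  [q = 3: ≢ 1 ✓]
11^6 ≡ 14 (mod 67)  [q = 11: ≢ 1 ✓]
All checks pass, so 11 has order 66 and is a primitive root modulo 67.

Yes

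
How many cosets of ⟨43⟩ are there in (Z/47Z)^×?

Since 43 ∈ (Z/47Z)^×, its order divides φ(47) = 47 − 1 = 46 = 2 · 23.
Divisors of 46: 1, 2, 23, 46.
Compute 43^d (mod 47) for the divisors d until we hit 1:
43^1 ≡ 43
43^2 ≡ 16
43^23 ≡ 46
43^46 ≡ 1
So ord_47(43) = 46, hence |⟨43⟩| = 46.
The index is φ(47) / ord(43) = 46 / 46 = 1.

1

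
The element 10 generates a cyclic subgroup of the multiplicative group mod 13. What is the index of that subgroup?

2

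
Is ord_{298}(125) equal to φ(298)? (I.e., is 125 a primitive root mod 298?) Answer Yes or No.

φ(298) = φ(2)·φ(149) = 1·148 = 148 = 2^2 · 37.
125 is a primitive root mod 298 iff 125^(φ(298)/q) ≢ 1 for every prime q | φ(298), i.e. q ∈ {2, 37}.
125^74 ≡ 1 (mod 298)  [q = 2: ≡ 1 ✗]
125^4 ≡ 251 (mod 298)  [q = 37: ≢ 1 ✓]
Since 125^74 ≡ 1, the order of 125 divides 74 < 148, so 125 is not a primitive root.

No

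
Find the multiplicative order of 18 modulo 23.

The order of 18 must divide φ(23) = 23 − 1 = 22 = 2 · 11.
Divisors of 22: 1, 2, 11, 22.
Check 18^d mod 23 for each divisor in increasing order:
18^1 ≡ 18
18^2 ≡ 2
18^11 ≡ 1
Therefore the multiplicative order of 18 modulo 23 is 11.

11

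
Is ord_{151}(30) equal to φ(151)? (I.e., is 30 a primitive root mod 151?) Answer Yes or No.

φ(151) = 151 − 1 = 150 = 2 · 3 · 5^2.
It suffices to check that the order of 30 is not a proper divisor of 150: compute 30^(150/q) for q ∈ {2, 3, 5}.
30^75 ≡ 150 (mod 151)  [q = 2: ≢ 1 ✓]
30^50 ≡ 118 (mod 151)  [q = 3: ≢ 1 ✓]
30^30 ≡ 19 (mod 151)  [q = 5: ≢ 1 ✓]
None equal 1, so ord_151(30) = 150: 30 is a primitive root.

Yes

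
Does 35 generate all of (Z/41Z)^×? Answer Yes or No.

φ(41) = 41 − 1 = 40 = 2^3 · 5.
It suffices to check that the order of 35 is not a proper divisor of 40: compute 35^(40/q) for q ∈ {2, 5}.
35^20 ≡ 40 (mod 41)  [q = 2: ≢ 1 ✓]
35^8 ≡ 10 (mod 41)  [q = 5: ≢ 1 ✓]
All checks pass, so 35 has order 40 and is a primitive root modulo 41.

Yes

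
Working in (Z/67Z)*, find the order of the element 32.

66

The order of 32 must divide φ(67) = 67 − 1 = 66 = 2 · 3 · 11.
Divisors of 66: 1, 2, 3, 6, 11, 22, 33, 66.
Evaluate successive powers at the divisors of 66:
32^1 ≡ 32 (mod 67)
32^2 ≡ 19 (mod 67)
32^3 ≡ 5 (mod 67)
32^6 ≡ 25 (mod 67)
32^11 ≡ 30 (mod 67)
32^22 ≡ 29 (mod 67)
32^33 ≡ 66 (mod 67)
32^66 ≡ 1 (mod 67) ✓
So ord_67(32) = 66.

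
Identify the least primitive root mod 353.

φ(353) = 353 − 1 = 352 = 2^5 · 11.
g is a primitive root iff g^(352/q) ≢ 1 (mod 353) for each prime q ∈ {2, 11}.
g = 2: 2^176 ≡ 1 — hits 1, so not a primitive root.
g = 3: 3^176 ≡ 352; 3^32 ≡ 140 — none is 1, so 3 is a primitive root.
Hence the least primitive root of 353 is 3.

3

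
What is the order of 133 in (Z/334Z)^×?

83

Since 133 ∈ (Z/334Z)^×, its order divides φ(334) = φ(2)·φ(167) = 1·166 = 166 = 2 · 83.
Divisors of 166: 1, 2, 83, 166.
Compute 133^d (mod 334) for the divisors d until we hit 1:
133^1 ≡ 133 (mod 334)
133^2 ≡ 321 (mod 334)
133^83 ≡ 1 (mod 334) ✓
Therefore the multiplicative order of 133 modulo 334 is 83.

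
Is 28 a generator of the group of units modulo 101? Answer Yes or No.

φ(101) = 101 − 1 = 100 = 2^2 · 5^2.
Test 28^(100/q) mod 101 for each prime factor q of 100:
28^50 ≡ 100 (mod 101)  [q = 2: ≢ 1 ✓]
28^20 ≡ 95 (mod 101)  [q = 5: ≢ 1 ✓]
None equal 1, so ord_101(28) = 100: 28 is a primitive root.

Yes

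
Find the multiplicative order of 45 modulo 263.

Since 45 ∈ (Z/263Z)^×, its order divides φ(263) = 263 − 1 = 262 = 2 · 131.
Divisors of 262: 1, 2, 131, 262.
Compute 45^d (mod 263) for the divisors d until we hit 1:
45^1 ≡ 45 (mod 263)
45^2 ≡ 184 (mod 263)
45^131 ≡ 262 (mod 263)
45^262 ≡ 1 (mod 263) ✓
So ord_263(45) = 262.

262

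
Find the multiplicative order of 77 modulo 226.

56

ord(77) | φ(226) = φ(2)·φ(113) = 1·112 = 112 = 2^4 · 7.
Divisors of 112: 1, 2, 4, 7, 8, 14, 16, 28, 56, 112.
Evaluate successive powers at the divisors of 112:
77^1 ≡ 77 (mod 226)
77^2 ≡ 53 (mod 226)
77^4 ≡ 97 (mod 226)
77^7 ≡ 131 (mod 226)
77^8 ≡ 143 (mod 226)
77^14 ≡ 211 (mod 226)
77^16 ≡ 109 (mod 226)
77^28 ≡ 225 (mod 226)
77^56 ≡ 1 (mod 226) ✓
Hence ord(77) = 56.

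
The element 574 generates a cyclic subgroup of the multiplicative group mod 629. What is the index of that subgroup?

By Lagrange's theorem, ord_629(574) divides φ(629) = φ(17·37) = (17−1)·(37−1) = 16·36 = 576 = 2^6 · 3^2.
Divisors of 576: 1, 2, 3, 4, 6, 8, 9, 12, 16, 18, 24, 32, 36, 48, 64, 72, 96, 144, 192, 288, 576.
Check 574^d mod 629 for each divisor in increasing order:
574^1 ≡ 574
574^2 ≡ 509
574^3 ≡ 310
574^4 ≡ 562
574^6 ≡ 492
574^8 ≡ 86
574^9 ≡ 302
574^12 ≡ 528
574^16 ≡ 477
574^18 ≡ 628
574^24 ≡ 137
574^32 ≡ 460
574^36 ≡ 1
Thus |⟨574⟩| = ord(574) = 36.
[(Z/629Z)^× : ⟨574⟩] = 576/36 = 16.

16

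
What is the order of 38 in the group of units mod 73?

36

Since 38 ∈ (Z/73Z)^×, its order divides φ(73) = 73 − 1 = 72 = 2^3 · 3^2.
Divisors of 72: 1, 2, 3, 4, 6, 8, 9, 12, 18, 24, 36, 72.
Check 38^d mod 73 for each divisor in increasing order:
38^1 ≡ 38
38^2 ≡ 57
38^3 ≡ 49
38^4 ≡ 37
38^6 ≡ 65
38^8 ≡ 55
38^9 ≡ 46
38^12 ≡ 64
38^18 ≡ 72
38^24 ≡ 8
38^36 ≡ 1
Therefore the multiplicative order of 38 modulo 73 is 36.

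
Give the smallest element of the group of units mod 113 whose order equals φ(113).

3

φ(113) = 113 − 1 = 112 = 2^4 · 7.
Test candidates g = 2, 3, … against the prime factors q ∈ {2, 7} of φ(113): g is a generator iff g^(112/q) ≢ 1 for every such q.
g = 2: 2^56 ≡ 1 — hits 1, so not a primitive root.
g = 3: 3^56 ≡ 112; 3^16 ≡ 49 — none is 1, so 3 is a primitive root.
The smallest primitive root modulo 113 is 3.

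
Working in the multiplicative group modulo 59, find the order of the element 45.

29

Since 45 ∈ (Z/59Z)^×, its order divides φ(59) = 59 − 1 = 58 = 2 · 29.
Divisors of 58: 1, 2, 29, 58.
Check 45^d mod 59 for each divisor in increasing order:
45^1 ≡ 45
45^2 ≡ 19
45^29 ≡ 1
Therefore the multiplicative order of 45 modulo 59 is 29.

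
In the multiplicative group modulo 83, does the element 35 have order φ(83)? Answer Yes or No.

Yes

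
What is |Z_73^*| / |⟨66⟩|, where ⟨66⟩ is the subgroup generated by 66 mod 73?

ord(66) | φ(73) = 73 − 1 = 72 = 2^3 · 3^2.
Divisors of 72: 1, 2, 3, 4, 6, 8, 9, 12, 18, 24, 36, 72.
Compute 66^d (mod 73) for the divisors d until we hit 1:
66^1 ≡ 66 (mod 73)
66^2 ≡ 49 (mod 73)
66^3 ≡ 22 (mod 73)
66^4 ≡ 65 (mod 73)
66^6 ≡ 46 (mod 73)
66^8 ≡ 64 (mod 73)
66^9 ≡ 63 (mod 73)
66^12 ≡ 72 (mod 73)
66^18 ≡ 27 (mod 73)
66^24 ≡ 1 (mod 73) ✓
Thus |⟨66⟩| = ord(66) = 24.
The index is φ(73) / ord(66) = 72 / 24 = 3.

3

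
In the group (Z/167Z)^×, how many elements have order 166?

82

φ(167) = 167 − 1 = 166 = 2 · 83.
In a cyclic group of order 166, there are φ(d) elements of order d for each divisor d of 166, and zero for non-divisors.
166 = 2 · 83 divides 166, and φ(166) = 82.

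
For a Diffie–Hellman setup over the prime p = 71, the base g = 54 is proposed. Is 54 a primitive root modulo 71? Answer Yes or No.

φ(71) = 71 − 1 = 70 = 2 · 5 · 7.
Test 54^(70/q) mod 71 for each prime factor q of 70:
54^35 ≡ 1 (mod 71)  [q = 2: ≡ 1 ✗]
54^14 ≡ 25 (mod 71)  [q = 5: ≢ 1 ✓]
54^10 ≡ 1 (mod 71)  [q = 7: ≡ 1 ✗]
The check at q = 2 fails, so 54 generates a proper subgroup.

No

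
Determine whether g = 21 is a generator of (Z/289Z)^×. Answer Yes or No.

No

φ(289) = φ(17^2) = 17·(17−1) = 272 = 2^4 · 17.
21 is a primitive root mod 289 iff 21^(φ(289)/q) ≢ 1 for every prime q | φ(289), i.e. q ∈ {2, 17}.
21^136 ≡ 1 (mod 289)  [q = 2: ≡ 1 ✗]
21^16 ≡ 222 (mod 289)  [q = 17: ≢ 1 ✓]
21^136 ≡ 1 shows ord(21) | 136, strictly less than φ(289); not a primitive root.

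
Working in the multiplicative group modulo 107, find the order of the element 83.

53

Since 83 ∈ (Z/107Z)^×, its order divides φ(107) = 107 − 1 = 106 = 2 · 53.
Divisors of 106: 1, 2, 53, 106.
Check 83^d mod 107 for each divisor in increasing order:
83^1 ≡ 83
83^2 ≡ 41
83^53 ≡ 1
Therefore the multiplicative order of 83 modulo 107 is 53.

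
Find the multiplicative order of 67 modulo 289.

34

Since 67 ∈ (Z/289Z)^×, its order divides φ(289) = φ(17^2) = 17·(17−1) = 272 = 2^4 · 17.
Divisors of 272: 1, 2, 4, 8, 16, 17, 34, 68, 136, 272.
Test each divisor d:
67^1 ≡ 67 (mod 289)
67^2 ≡ 154 (mod 289)
67^4 ≡ 18 (mod 289)
67^8 ≡ 35 (mod 289)
67^16 ≡ 69 (mod 289)
67^17 ≡ 288 (mod 289)
67^34 ≡ 1 (mod 289) ✓
Hence ord(67) = 34.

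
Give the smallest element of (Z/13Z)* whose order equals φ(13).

φ(13) = 13 − 1 = 12 = 2^2 · 3.
Test candidates g = 2, 3, … against the prime factors q ∈ {2, 3} of φ(13): g is a generator iff g^(12/q) ≢ 1 for every such q.
g = 2: 2^6 ≡ 12; 2^4 ≡ 3 — none is 1, so 2 is a primitive root.
The smallest primitive root modulo 13 is 2.

2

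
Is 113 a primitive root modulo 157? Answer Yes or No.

φ(157) = 157 − 1 = 156 = 2^2 · 3 · 13.
113 is a primitive root mod 157 iff 113^(φ(157)/q) ≢ 1 for every prime q | φ(157), i.e. q ∈ {2, 3, 13}.
113^78 ≡ 1 (mod 157)  [q = 2: ≡ 1 ✗]
113^52 ≡ 12 (mod 157)  [q = 3: ≢ 1 ✓]
113^12 ≡ 14 (mod 157)  [q = 13: ≢ 1 ✓]
The check at q = 2 fails, so 113 generates a proper subgroup.

No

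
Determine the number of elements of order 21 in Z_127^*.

φ(127) = 127 − 1 = 126 = 2 · 3^2 · 7.
Since (Z/127Z)^× is cyclic of order 126, the number of elements of order d is φ(d) when d | 126 and 0 otherwise.
21 = 3 · 7 divides 126, and φ(21) = 12.

12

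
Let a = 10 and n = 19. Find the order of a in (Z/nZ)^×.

18

The order of 10 must divide φ(19) = 19 − 1 = 18 = 2 · 3^2.
Divisors of 18: 1, 2, 3, 6, 9, 18.
Compute 10^d (mod 19) for the divisors d until we hit 1:
10^1 ≡ 10 (mod 19)
10^2 ≡ 5 (mod 19)
10^3 ≡ 12 (mod 19)
10^6 ≡ 11 (mod 19)
10^9 ≡ 18 (mod 19)
10^18 ≡ 1 (mod 19) ✓
Therefore the multiplicative order of 10 modulo 19 is 18.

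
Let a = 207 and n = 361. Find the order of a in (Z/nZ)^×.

171

ord(207) | φ(361) = φ(19^2) = 19·(19−1) = 342 = 2 · 3^2 · 19.
Divisors of 342: 1, 2, 3, 6, 9, 18, 19, 38, 57, 114, 171, 342.
Test each divisor d:
207^1 ≡ 207 (mod 361)
207^2 ≡ 251 (mod 361)
207^3 ≡ 334 (mod 361)
207^6 ≡ 7 (mod 361)
207^9 ≡ 172 (mod 361)
207^18 ≡ 343 (mod 361)
207^19 ≡ 245 (mod 361)
207^38 ≡ 99 (mod 361)
207^57 ≡ 68 (mod 361)
207^114 ≡ 292 (mod 361)
207^171 ≡ 1 (mod 361) ✓
So ord_361(207) = 171.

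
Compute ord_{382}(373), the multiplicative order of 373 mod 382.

The order of 373 must divide φ(382) = φ(2)·φ(191) = 1·190 = 190 = 2 · 5 · 19.
Divisors of 190: 1, 2, 5, 10, 19, 38, 95, 190.
Evaluate successive powers at the divisors of 190:
373^1 ≡ 373 (mod 382)
373^2 ≡ 81 (mod 382)
373^5 ≡ 161 (mod 382)
373^10 ≡ 327 (mod 382)
373^19 ≡ 343 (mod 382)
373^38 ≡ 375 (mod 382)
373^95 ≡ 381 (mod 382)
373^190 ≡ 1 (mod 382) ✓
The smallest such exponent is 190, so the order of 373 is 190.

190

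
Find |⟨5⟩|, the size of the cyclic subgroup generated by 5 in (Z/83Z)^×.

Since 5 ∈ (Z/83Z)^×, its order divides φ(83) = 83 − 1 = 82 = 2 · 41.
Divisors of 82: 1, 2, 41, 82.
Evaluate successive powers at the divisors of 82:
5^1 ≡ 5 (mod 83)
5^2 ≡ 25 (mod 83)
5^41 ≡ 82 (mod 83)
5^82 ≡ 1 (mod 83) ✓
The smallest such exponent is 82, so the order of 5 is 82.

82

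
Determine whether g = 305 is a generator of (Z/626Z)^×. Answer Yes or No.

No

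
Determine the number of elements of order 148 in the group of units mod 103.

φ(103) = 103 − 1 = 102 = 2 · 3 · 17.
Since (Z/103Z)^× is cyclic of order 102, the number of elements of order d is φ(d) when d | 102 and 0 otherwise.
148 does not divide 102, so no element of (Z/103Z)^× has order 148.

0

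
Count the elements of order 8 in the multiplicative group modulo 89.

4

φ(89) = 89 − 1 = 88 = 2^3 · 11.
(Z/89Z)^× is cyclic (|G| = 88); a cyclic group of order m has exactly φ(d) elements of each order d | m, and none otherwise.
8 = 2^3 divides 88, and φ(8) = 4.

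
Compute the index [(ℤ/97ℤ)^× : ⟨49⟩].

The order of 49 must divide φ(97) = 97 − 1 = 96 = 2^5 · 3.
Divisors of 96: 1, 2, 3, 4, 6, 8, 12, 16, 24, 32, 48, 96.
Test each divisor d:
49^1 ≡ 49 (mod 97)
49^2 ≡ 73 (mod 97)
49^3 ≡ 85 (mod 97)
49^4 ≡ 91 (mod 97)
49^6 ≡ 47 (mod 97)
49^8 ≡ 36 (mod 97)
49^12 ≡ 75 (mod 97)
49^16 ≡ 35 (mod 97)
49^24 ≡ 96 (mod 97)
49^32 ≡ 61 (mod 97)
49^48 ≡ 1 (mod 97) ✓
Thus |⟨49⟩| = ord(49) = 48.
The index is φ(97) / ord(49) = 96 / 48 = 2.

2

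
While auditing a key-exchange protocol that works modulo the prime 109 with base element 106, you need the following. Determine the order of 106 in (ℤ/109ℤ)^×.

54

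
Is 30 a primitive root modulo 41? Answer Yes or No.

φ(41) = 41 − 1 = 40 = 2^3 · 5.
It suffices to check that the order of 30 is not a proper divisor of 40: compute 30^(40/q) for q ∈ {2, 5}.
30^20 ≡ 40 (mod 41)  [q = 2: ≢ 1 ✓]
30^8 ≡ 16 (mod 41)  [q = 5: ≢ 1 ✓]
All checks pass, so 30 has order 40 and is a primitive root modulo 41.

Yes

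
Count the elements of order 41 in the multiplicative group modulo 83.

φ(83) = 83 − 1 = 82 = 2 · 41.
Since (Z/83Z)^× is cyclic of order 82, the number of elements of order d is φ(d) when d | 82 and 0 otherwise.
41 | 82, and φ(41) = 41 − 1 = 40.

40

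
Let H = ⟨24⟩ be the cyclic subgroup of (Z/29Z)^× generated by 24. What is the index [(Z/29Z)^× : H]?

Since 24 ∈ (Z/29Z)^×, its order divides φ(29) = 29 − 1 = 28 = 2^2 · 7.
Divisors of 28: 1, 2, 4, 7, 14, 28.
Check 24^d mod 29 for each divisor in increasing order:
24^1 ≡ 24 (mod 29)
24^2 ≡ 25 (mod 29)
24^4 ≡ 16 (mod 29)
24^7 ≡ 1 (mod 29) ✓
Thus |⟨24⟩| = ord(24) = 7.
Index = |(Z/29Z)^×| / |⟨24⟩| = 28 / 7 = 4.

4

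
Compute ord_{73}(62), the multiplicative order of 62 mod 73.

72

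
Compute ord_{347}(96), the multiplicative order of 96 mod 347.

The order of 96 must divide φ(347) = 347 − 1 = 346 = 2 · 173.
Divisors of 346: 1, 2, 173, 346.
Evaluate successive powers at the divisors of 346:
96^1 ≡ 96 (mod 347)
96^2 ≡ 194 (mod 347)
96^173 ≡ 346 (mod 347)
96^346 ≡ 1 (mod 347) ✓
The smallest such exponent is 346, so the order of 96 is 346.

346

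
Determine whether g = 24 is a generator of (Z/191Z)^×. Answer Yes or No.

No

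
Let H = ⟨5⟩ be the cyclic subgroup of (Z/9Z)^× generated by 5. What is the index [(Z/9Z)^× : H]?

1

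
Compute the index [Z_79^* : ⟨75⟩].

1

The order of 75 must divide φ(79) = 79 − 1 = 78 = 2 · 3 · 13.
Divisors of 78: 1, 2, 3, 6, 13, 26, 39, 78.
Check 75^d mod 79 for each divisor in increasing order:
75^1 ≡ 75 (mod 79)
75^2 ≡ 16 (mod 79)
75^3 ≡ 15 (mod 79)
75^6 ≡ 67 (mod 79)
75^13 ≡ 56 (mod 79)
75^26 ≡ 55 (mod 79)
75^39 ≡ 78 (mod 79)
75^78 ≡ 1 (mod 79) ✓
The order of 75 is 78, so the subgroup it generates has 78 elements.
The index is φ(79) / ord(75) = 78 / 78 = 1.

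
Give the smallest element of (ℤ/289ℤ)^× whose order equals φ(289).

3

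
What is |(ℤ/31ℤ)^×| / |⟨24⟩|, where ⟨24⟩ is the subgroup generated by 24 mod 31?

1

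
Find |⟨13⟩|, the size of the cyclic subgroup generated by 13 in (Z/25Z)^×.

20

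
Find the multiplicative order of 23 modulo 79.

3

By Lagrange's theorem, ord_79(23) divides φ(79) = 79 − 1 = 78 = 2 · 3 · 13.
Divisors of 78: 1, 2, 3, 6, 13, 26, 39, 78.
Check 23^d mod 79 for each divisor in increasing order:
23^1 ≡ 23
23^2 ≡ 55
23^3 ≡ 1
Hence ord(23) = 3.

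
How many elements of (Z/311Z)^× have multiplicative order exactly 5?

φ(311) = 311 − 1 = 310 = 2 · 5 · 31.
Since (Z/311Z)^× is cyclic of order 310, the number of elements of order d is φ(d) when d | 310 and 0 otherwise.
5 | 310, and φ(5) = 5 − 1 = 4.

4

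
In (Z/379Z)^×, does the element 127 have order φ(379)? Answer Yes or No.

φ(379) = 379 − 1 = 378 = 2 · 3^3 · 7.
127 is a primitive root mod 379 iff 127^(φ(379)/q) ≢ 1 for every prime q | φ(379), i.e. q ∈ {2, 3, 7}.
127^189 ≡ 1 (mod 379)  [q = 2: ≡ 1 ✗]
127^126 ≡ 51 (mod 379)  [q = 3: ≢ 1 ✓]
127^54 ≡ 195 (mod 379)  [q = 7: ≢ 1 ✓]
Since 127^189 ≡ 1, the order of 127 divides 189 < 378, so 127 is not a primitive root.

No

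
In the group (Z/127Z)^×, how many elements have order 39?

0

φ(127) = 127 − 1 = 126 = 2 · 3^2 · 7.
(Z/127Z)^× is cyclic (|G| = 126); a cyclic group of order m has exactly φ(d) elements of each order d | m, and none otherwise.
Since 39 ∤ 126, the count is 0.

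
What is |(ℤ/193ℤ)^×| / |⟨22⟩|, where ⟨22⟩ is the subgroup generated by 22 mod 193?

Since 22 ∈ (Z/193Z)^×, its order divides φ(193) = 193 − 1 = 192 = 2^6 · 3.
Divisors of 192: 1, 2, 3, 4, 6, 8, 12, 16, 24, 32, 48, 64, 96, 192.
Compute 22^d (mod 193) for the divisors d until we hit 1:
22^1 ≡ 22 (mod 193)
22^2 ≡ 98 (mod 193)
22^3 ≡ 33 (mod 193)
22^4 ≡ 147 (mod 193)
22^6 ≡ 124 (mod 193)
22^8 ≡ 186 (mod 193)
22^12 ≡ 129 (mod 193)
22^16 ≡ 49 (mod 193)
22^24 ≡ 43 (mod 193)
22^32 ≡ 85 (mod 193)
22^48 ≡ 112 (mod 193)
22^64 ≡ 84 (mod 193)
22^96 ≡ 192 (mod 193)
22^192 ≡ 1 (mod 193) ✓
The order of 22 is 192, so the subgroup it generates has 192 elements.
The index is φ(193) / ord(22) = 192 / 192 = 1.

1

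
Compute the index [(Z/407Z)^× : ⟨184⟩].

ord(184) | φ(407) = φ(11·37) = (11−1)·(37−1) = 10·36 = 360 = 2^3 · 3^2 · 5.
Divisors of 360: 1, 2, 3, 4, 5, 6, 8, 9, 10, 12, 15, 18, 20, 24, 30, 36, 40, 45, 60, 72, 90, 120, 180, 360.
Compute 184^d (mod 407) for the divisors d until we hit 1:
184^1 ≡ 184 (mod 407)
184^2 ≡ 75 (mod 407)
184^3 ≡ 369 (mod 407)
184^4 ≡ 334 (mod 407)
184^5 ≡ 406 (mod 407)
184^6 ≡ 223 (mod 407)
184^8 ≡ 38 (mod 407)
184^9 ≡ 73 (mod 407)
184^10 ≡ 1 (mod 407) ✓
The order of 184 is 10, so the subgroup it generates has 10 elements.
The index is φ(407) / ord(184) = 360 / 10 = 36.

36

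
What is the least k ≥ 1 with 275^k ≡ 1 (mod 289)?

The order of 275 must divide φ(289) = φ(17^2) = 17·(17−1) = 272 = 2^4 · 17.
Divisors of 272: 1, 2, 4, 8, 16, 17, 34, 68, 136, 272.
Evaluate successive powers at the divisors of 272:
275^1 ≡ 275 (mod 289)
275^2 ≡ 196 (mod 289)
275^4 ≡ 268 (mod 289)
275^8 ≡ 152 (mod 289)
275^16 ≡ 273 (mod 289)
275^17 ≡ 224 (mod 289)
275^34 ≡ 179 (mod 289)
275^68 ≡ 251 (mod 289)
275^136 ≡ 288 (mod 289)
275^272 ≡ 1 (mod 289) ✓
The smallest such exponent is 272, so the order of 275 is 272.

272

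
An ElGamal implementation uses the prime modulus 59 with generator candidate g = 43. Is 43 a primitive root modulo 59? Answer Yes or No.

φ(59) = 59 − 1 = 58 = 2 · 29.
It suffices to check that the order of 43 is not a proper divisor of 58: compute 43^(58/q) for q ∈ {2, 29}.
43^29 ≡ 58 (mod 59)  [q = 2: ≢ 1 ✓]
43^2 ≡ 20 (mod 59)  [q = 29: ≢ 1 ✓]
None equal 1, so ord_59(43) = 58: 43 is a primitive root.

Yes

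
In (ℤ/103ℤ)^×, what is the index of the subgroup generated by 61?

The order of 61 must divide φ(103) = 103 − 1 = 102 = 2 · 3 · 17.
Divisors of 102: 1, 2, 3, 6, 17, 34, 51, 102.
Check 61^d mod 103 for each divisor in increasing order:
61^1 ≡ 61 (mod 103)
61^2 ≡ 13 (mod 103)
61^3 ≡ 72 (mod 103)
61^6 ≡ 34 (mod 103)
61^17 ≡ 1 (mod 103) ✓
Thus |⟨61⟩| = ord(61) = 17.
Index = |(Z/103Z)^×| / |⟨61⟩| = 102 / 17 = 6.

6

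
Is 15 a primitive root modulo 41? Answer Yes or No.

Yes

φ(41) = 41 − 1 = 40 = 2^3 · 5.
15 is a primitive root mod 41 iff 15^(φ(41)/q) ≢ 1 for every prime q | φ(41), i.e. q ∈ {2, 5}.
15^20 ≡ 40 (mod 41)  [q = 2: ≢ 1 ✓]
15^8 ≡ 18 (mod 41)  [q = 5: ≢ 1 ✓]
Every test exponent gives a nontrivial residue, hence 15 generates the full group.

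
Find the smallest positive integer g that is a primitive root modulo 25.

2

φ(25) = φ(5^2) = 5·(5−1) = 20 = 2^2 · 5.
Test candidates g = 2, 3, … against the prime factors q ∈ {2, 5} of φ(25): g is a generator iff g^(20/q) ≢ 1 for every such q.
g = 2: 2^10 ≡ 24; 2^4 ≡ 16 — none is 1, so 2 is a primitive root.
The smallest primitive root modulo 25 is 2.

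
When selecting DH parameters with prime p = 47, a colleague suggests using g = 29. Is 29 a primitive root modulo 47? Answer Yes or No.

Yes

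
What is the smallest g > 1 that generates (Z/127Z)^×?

3

φ(127) = 127 − 1 = 126 = 2 · 3^2 · 7.
g is a primitive root iff g^(126/q) ≢ 1 (mod 127) for each prime q ∈ {2, 3, 7}.
g = 2: 2^63 ≡ 1 — hits 1, so not a primitive root.
g = 3: 3^63 ≡ 126; 3^42 ≡ 107; 3^18 ≡ 4 — none is 1, so 3 is a primitive root.
The smallest primitive root modulo 127 is 3.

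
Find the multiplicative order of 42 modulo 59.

58

Since 42 ∈ (Z/59Z)^×, its order divides φ(59) = 59 − 1 = 58 = 2 · 29.
Divisors of 58: 1, 2, 29, 58.
Evaluate successive powers at the divisors of 58:
42^1 ≡ 42 (mod 59)
42^2 ≡ 53 (mod 59)
42^29 ≡ 58 (mod 59)
42^58 ≡ 1 (mod 59) ✓
Therefore the multiplicative order of 42 modulo 59 is 58.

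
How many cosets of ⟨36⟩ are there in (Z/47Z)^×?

By Lagrange's theorem, ord_47(36) divides φ(47) = 47 − 1 = 46 = 2 · 23.
Divisors of 46: 1, 2, 23, 46.
Test each divisor d:
36^1 ≡ 36
36^2 ≡ 27
36^23 ≡ 1
So ord_47(36) = 23, hence |⟨36⟩| = 23.
[(Z/47Z)^× : ⟨36⟩] = 46/23 = 2.

2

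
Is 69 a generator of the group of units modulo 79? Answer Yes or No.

No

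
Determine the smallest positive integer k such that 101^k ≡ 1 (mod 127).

126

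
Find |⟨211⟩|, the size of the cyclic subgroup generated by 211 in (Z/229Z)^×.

12

By Lagrange's theorem, ord_229(211) divides φ(229) = 229 − 1 = 228 = 2^2 · 3 · 19.
Divisors of 228: 1, 2, 3, 4, 6, 12, 19, 38, 57, 76, 114, 228.
Evaluate successive powers at the divisors of 228:
211^1 ≡ 211 (mod 229)
211^2 ≡ 95 (mod 229)
211^3 ≡ 122 (mod 229)
211^4 ≡ 94 (mod 229)
211^6 ≡ 228 (mod 229)
211^12 ≡ 1 (mod 229) ✓
So ord_229(211) = 12.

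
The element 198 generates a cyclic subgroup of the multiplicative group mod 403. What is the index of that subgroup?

12

The order of 198 must divide φ(403) = φ(13·31) = (13−1)·(31−1) = 12·30 = 360 = 2^3 · 3^2 · 5.
Divisors of 360: 1, 2, 3, 4, 5, 6, 8, 9, 10, 12, 15, 18, 20, 24, 30, 36, 40, 45, 60, 72, 90, 120, 180, 360.
Compute 198^d (mod 403) for the divisors d until we hit 1:
198^1 ≡ 198
198^2 ≡ 113
198^3 ≡ 209
198^4 ≡ 276
198^5 ≡ 243
198^6 ≡ 157
198^8 ≡ 9
198^9 ≡ 170
198^10 ≡ 211
198^12 ≡ 66
198^15 ≡ 92
198^18 ≡ 287
198^20 ≡ 191
198^24 ≡ 326
198^30 ≡ 1
Thus |⟨198⟩| = ord(198) = 30.
[(Z/403Z)^× : ⟨198⟩] = 360/30 = 12.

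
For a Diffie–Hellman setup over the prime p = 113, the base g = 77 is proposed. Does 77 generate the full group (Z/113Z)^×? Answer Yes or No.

φ(113) = 113 − 1 = 112 = 2^4 · 7.
An element g generates (Z/113Z)^× iff g^(112/q) ≢ 1 (mod 113) for each prime q ∈ {2, 7}.
77^56 ≡ 1 (mod 113)  [q = 2: ≡ 1 ✗]
77^16 ≡ 109 (mod 113)  [q = 7: ≢ 1 ✓]
The check at q = 2 fails, so 77 generates a proper subgroup.

No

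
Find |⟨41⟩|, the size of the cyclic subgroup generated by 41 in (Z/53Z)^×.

ord(41) | φ(53) = 53 − 1 = 52 = 2^2 · 13.
Divisors of 52: 1, 2, 4, 13, 26, 52.
Compute 41^d (mod 53) for the divisors d until we hit 1:
41^1 ≡ 41
41^2 ≡ 38
41^4 ≡ 13
41^13 ≡ 30
41^26 ≡ 52
41^52 ≡ 1
Therefore the multiplicative order of 41 modulo 53 is 52.

52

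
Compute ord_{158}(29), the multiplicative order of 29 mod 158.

78

The order of 29 must divide φ(158) = φ(2)·φ(79) = 1·78 = 78 = 2 · 3 · 13.
Divisors of 78: 1, 2, 3, 6, 13, 26, 39, 78.
Compute 29^d (mod 158) for the divisors d until we hit 1:
29^1 ≡ 29
29^2 ≡ 51
29^3 ≡ 57
29^6 ≡ 89
29^13 ≡ 135
29^26 ≡ 55
29^39 ≡ 157
29^78 ≡ 1
Hence ord(29) = 78.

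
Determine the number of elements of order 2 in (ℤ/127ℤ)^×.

φ(127) = 127 − 1 = 126 = 2 · 3^2 · 7.
(Z/127Z)^× is cyclic (|G| = 126); a cyclic group of order m has exactly φ(d) elements of each order d | m, and none otherwise.
2 | 126, and φ(2) = 2 − 1 = 1.

1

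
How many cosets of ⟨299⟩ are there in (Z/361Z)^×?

19

ord(299) | φ(361) = φ(19^2) = 19·(19−1) = 342 = 2 · 3^2 · 19.
Divisors of 342: 1, 2, 3, 6, 9, 18, 19, 38, 57, 114, 171, 342.
Compute 299^d (mod 361) for the divisors d until we hit 1:
299^1 ≡ 299 (mod 361)
299^2 ≡ 234 (mod 361)
299^3 ≡ 293 (mod 361)
299^6 ≡ 292 (mod 361)
299^9 ≡ 360 (mod 361)
299^18 ≡ 1 (mod 361) ✓
So ord_361(299) = 18, hence |⟨299⟩| = 18.
The index is φ(361) / ord(299) = 342 / 18 = 19.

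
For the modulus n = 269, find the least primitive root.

φ(269) = 269 − 1 = 268 = 2^2 · 67.
Test candidates g = 2, 3, … against the prime factors q ∈ {2, 67} of φ(269): g is a generator iff g^(268/q) ≢ 1 for every such q.
g = 2: 2^134 ≡ 268; 2^4 ≡ 16 — none is 1, so 2 is a primitive root.
Hence the least primitive root of 269 is 2.

2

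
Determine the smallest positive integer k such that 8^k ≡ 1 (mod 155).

20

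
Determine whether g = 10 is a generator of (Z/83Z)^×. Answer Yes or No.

φ(83) = 83 − 1 = 82 = 2 · 41.
It suffices to check that the order of 10 is not a proper divisor of 82: compute 10^(82/q) for q ∈ {2, 41}.
10^41 ≡ 1 (mod 83)  [q = 2: ≡ 1 ✗]
10^2 ≡ 17 (mod 83)  [q = 41: ≢ 1 ✓]
The check at q = 2 fails, so 10 generates a proper subgroup.

No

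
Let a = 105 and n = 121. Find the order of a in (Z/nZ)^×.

110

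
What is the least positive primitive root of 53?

2

φ(53) = 53 − 1 = 52 = 2^2 · 13.
Test candidates g = 2, 3, … against the prime factors q ∈ {2, 13} of φ(53): g is a generator iff g^(52/q) ≢ 1 for every such q.
g = 2: 2^26 ≡ 52; 2^4 ≡ 16 — none is 1, so 2 is a primitive root.
So 2 is the smallest generator of (Z/53Z)^×.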